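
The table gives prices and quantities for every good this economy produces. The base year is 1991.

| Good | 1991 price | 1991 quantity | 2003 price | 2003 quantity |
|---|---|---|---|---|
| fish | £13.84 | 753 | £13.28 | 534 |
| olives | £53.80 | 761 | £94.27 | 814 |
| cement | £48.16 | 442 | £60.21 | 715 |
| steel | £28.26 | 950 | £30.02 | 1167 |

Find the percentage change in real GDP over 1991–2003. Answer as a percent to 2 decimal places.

Real GDP 1991 = Nominal GDP 1991 = 13.84·753 + 53.80·761 + 48.16·442 + 28.26·950 = 99497.04.
Real GDP 2003 (at 1991 prices) = 13.84·534 + 53.80·814 + 48.16·715 + 28.26·1167 = 118597.58.
Real growth = 118597.58/99497.04 − 1 = 0.1920.

19.20%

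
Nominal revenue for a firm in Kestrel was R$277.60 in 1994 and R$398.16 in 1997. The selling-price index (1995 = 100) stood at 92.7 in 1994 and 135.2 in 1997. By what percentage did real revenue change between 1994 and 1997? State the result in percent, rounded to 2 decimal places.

Real revenue 1994 = 277.60 / 0.927 = 299.46.
Real revenue 1997 = 398.16 / 1.352 = 294.50.
Real growth = 294.50 / 299.46 − 1 = -0.0166.

-1.66%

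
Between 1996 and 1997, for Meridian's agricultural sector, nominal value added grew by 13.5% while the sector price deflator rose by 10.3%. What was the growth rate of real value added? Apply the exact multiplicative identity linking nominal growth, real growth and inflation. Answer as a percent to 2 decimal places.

2.90%

(1 + g_nom) = (1 + g_real)(1 + π), so g_real = 1.1350 / 1.1030 − 1 = 0.02901.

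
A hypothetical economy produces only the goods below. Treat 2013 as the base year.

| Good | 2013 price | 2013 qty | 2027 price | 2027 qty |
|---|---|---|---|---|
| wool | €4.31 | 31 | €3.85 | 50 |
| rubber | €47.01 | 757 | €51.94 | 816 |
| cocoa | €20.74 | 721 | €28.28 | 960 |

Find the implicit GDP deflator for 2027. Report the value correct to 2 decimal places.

Nominal GDP 2027 = 3.85·50 + 51.94·816 + 28.28·960 = 69724.34.
Real GDP 2027 (at 2013 prices) = 4.31·50 + 47.01·816 + 20.74·960 = 58486.06.
Deflator = Nominal/Real × 100 = 69724.34/58486.06 × 100 = 119.215.

119.22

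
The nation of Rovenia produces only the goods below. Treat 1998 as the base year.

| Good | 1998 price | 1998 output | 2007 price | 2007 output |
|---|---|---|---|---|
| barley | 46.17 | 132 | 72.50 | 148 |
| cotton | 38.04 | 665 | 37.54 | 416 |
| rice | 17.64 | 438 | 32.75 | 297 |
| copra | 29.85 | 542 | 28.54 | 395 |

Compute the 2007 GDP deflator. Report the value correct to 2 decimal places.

Nominal GDP 2007 = 72.50·148 + 37.54·416 + 32.75·297 + 28.54·395 = 47346.69.
Real GDP 2007 (at 1998 prices) = 46.17·148 + 38.04·416 + 17.64·297 + 29.85·395 = 39687.63.
Deflator = Nominal/Real × 100 = 47346.69/39687.63 × 100 = 119.298.

119.30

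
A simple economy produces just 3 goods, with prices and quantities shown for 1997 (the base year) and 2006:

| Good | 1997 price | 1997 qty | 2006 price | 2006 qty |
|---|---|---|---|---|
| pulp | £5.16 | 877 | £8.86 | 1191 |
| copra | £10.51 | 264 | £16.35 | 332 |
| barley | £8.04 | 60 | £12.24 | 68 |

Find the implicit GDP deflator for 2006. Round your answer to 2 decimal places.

Nominal GDP 2006 = 8.86·1191 + 16.35·332 + 12.24·68 = 16812.78.
Real GDP 2006 (at 1997 prices) = 5.16·1191 + 10.51·332 + 8.04·68 = 10181.60.
Deflator = Nominal/Real × 100 = 16812.78/10181.60 × 100 = 165.129.

165.13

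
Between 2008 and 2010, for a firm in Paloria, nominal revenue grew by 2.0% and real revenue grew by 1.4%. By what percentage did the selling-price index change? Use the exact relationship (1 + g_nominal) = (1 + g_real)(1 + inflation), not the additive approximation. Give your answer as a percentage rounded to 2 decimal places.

0.59%

(1 + g_nom) = (1 + g_real)(1 + π), so π = 1.0200 / 1.0140 − 1 = 0.00592.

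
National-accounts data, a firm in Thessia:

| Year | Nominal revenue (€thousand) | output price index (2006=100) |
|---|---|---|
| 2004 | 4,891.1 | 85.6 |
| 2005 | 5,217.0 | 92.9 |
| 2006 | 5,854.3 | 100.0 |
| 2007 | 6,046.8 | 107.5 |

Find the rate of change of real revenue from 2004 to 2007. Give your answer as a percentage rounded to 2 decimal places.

Real revenue 2004 = 4891.1/0.856 = 5713.90.
Real revenue 2007 = 6046.8/1.075 = 5624.93.
Change = 5624.93/5713.90 − 1 = -0.0156.

-1.56%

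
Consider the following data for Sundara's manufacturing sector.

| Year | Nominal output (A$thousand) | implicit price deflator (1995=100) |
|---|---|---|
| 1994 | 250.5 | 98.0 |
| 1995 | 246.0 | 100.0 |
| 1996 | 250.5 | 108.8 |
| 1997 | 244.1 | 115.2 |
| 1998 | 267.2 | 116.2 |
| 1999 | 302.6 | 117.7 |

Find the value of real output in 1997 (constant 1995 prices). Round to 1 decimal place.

A$211.9 thousand

Real output 1997 = 244.1 / 1.152 = 211.89.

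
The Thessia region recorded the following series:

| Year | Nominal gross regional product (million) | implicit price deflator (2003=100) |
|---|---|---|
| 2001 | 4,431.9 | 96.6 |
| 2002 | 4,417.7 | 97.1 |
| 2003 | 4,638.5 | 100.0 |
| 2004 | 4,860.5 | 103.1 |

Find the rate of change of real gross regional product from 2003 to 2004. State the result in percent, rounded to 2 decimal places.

Real gross regional product 2003 = 4638.5/1.000 = 4638.50.
Real gross regional product 2004 = 4860.5/1.031 = 4714.35.
Change = 4714.35/4638.50 − 1 = 0.0164.

1.64%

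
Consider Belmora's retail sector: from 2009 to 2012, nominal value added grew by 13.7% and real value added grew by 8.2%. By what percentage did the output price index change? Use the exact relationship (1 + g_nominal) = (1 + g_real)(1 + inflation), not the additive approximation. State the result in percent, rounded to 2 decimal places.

5.08%

(1 + g_nom) = (1 + g_real)(1 + π), so π = 1.1370 / 1.0820 − 1 = 0.05083.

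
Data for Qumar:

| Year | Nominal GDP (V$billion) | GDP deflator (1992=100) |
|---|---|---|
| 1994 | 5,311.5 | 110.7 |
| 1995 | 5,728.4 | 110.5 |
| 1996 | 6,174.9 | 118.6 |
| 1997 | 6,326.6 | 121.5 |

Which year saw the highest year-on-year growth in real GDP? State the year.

1995: real = 5728.4/1.105 = 5184.07; growth vs 1994 (4798.10) = 8.04%.
1996: real = 6174.9/1.186 = 5206.49; growth vs 1995 (5184.07) = 0.43%.
1997: real = 6326.6/1.215 = 5207.08; growth vs 1996 (5206.49) = 0.01%.

1995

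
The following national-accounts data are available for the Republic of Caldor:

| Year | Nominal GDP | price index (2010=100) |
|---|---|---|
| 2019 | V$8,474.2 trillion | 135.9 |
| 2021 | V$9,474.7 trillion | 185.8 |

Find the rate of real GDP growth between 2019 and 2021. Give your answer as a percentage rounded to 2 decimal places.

-18.22%

Real GDP 2019 = 8474.2 / 1.359 = 6235.61.
Real GDP 2021 = 9474.7 / 1.858 = 5099.41.
Real growth = 5099.41 / 6235.61 − 1 = -0.1822.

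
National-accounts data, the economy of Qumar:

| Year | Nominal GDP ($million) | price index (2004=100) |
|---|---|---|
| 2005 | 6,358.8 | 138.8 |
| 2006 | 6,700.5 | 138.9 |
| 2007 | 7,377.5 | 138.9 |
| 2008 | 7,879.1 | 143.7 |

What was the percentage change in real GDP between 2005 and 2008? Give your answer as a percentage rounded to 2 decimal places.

19.68%

Real GDP 2005 = 6358.8/1.388 = 4581.27.
Real GDP 2008 = 7879.1/1.437 = 5483.02.
Change = 5483.02/4581.27 − 1 = 0.1968.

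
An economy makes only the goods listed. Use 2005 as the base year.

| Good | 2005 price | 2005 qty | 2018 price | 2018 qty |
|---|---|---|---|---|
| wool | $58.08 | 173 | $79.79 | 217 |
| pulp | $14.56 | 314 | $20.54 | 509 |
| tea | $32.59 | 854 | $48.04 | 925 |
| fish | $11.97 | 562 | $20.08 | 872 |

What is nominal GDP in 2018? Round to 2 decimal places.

$89716.05

Nominal GDP 2018 = Σ (p_2018 × q_2018) = 79.79·217 + 20.54·509 + 48.04·925 + 20.08·872 = 89716.05.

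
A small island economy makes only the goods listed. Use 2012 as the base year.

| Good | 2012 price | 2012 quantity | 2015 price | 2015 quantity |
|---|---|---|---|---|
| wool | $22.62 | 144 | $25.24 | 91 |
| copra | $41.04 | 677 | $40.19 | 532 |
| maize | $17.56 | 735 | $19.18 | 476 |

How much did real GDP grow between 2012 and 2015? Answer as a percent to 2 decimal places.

Real GDP 2012 = Nominal GDP 2012 = 22.62·144 + 41.04·677 + 17.56·735 = 43947.96.
Real GDP 2015 (at 2012 prices) = 22.62·91 + 41.04·532 + 17.56·476 = 32250.26.
Real growth = 32250.26/43947.96 − 1 = -0.2662.

-26.62%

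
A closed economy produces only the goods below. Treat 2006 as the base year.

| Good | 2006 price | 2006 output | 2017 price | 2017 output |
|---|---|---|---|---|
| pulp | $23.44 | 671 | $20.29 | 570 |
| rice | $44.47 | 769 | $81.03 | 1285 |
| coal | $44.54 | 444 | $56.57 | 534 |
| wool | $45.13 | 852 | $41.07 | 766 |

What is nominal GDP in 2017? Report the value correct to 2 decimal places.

$177356.85

Nominal GDP 2017 = Σ (p_2017 × q_2017) = 20.29·570 + 81.03·1285 + 56.57·534 + 41.07·766 = 177356.85.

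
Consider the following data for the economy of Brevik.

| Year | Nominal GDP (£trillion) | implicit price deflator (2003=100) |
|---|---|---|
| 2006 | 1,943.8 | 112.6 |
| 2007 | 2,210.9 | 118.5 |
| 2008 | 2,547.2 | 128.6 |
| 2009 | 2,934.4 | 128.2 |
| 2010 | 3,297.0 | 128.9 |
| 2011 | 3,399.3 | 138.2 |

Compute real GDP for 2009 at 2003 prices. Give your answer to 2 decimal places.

£2,288.92 trillion

Real GDP 2009 = 2934.4 / 1.282 = 2288.92.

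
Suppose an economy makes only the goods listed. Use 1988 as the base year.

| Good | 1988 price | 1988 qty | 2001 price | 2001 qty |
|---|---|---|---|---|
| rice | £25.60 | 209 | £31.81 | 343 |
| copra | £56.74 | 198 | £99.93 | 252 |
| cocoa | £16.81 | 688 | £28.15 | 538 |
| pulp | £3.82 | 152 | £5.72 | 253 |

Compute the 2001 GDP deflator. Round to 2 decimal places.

Nominal GDP 2001 = 31.81·343 + 99.93·252 + 28.15·538 + 5.72·253 = 52685.05.
Real GDP 2001 (at 1988 prices) = 25.60·343 + 56.74·252 + 16.81·538 + 3.82·253 = 33089.52.
Deflator = Nominal/Real × 100 = 52685.05/33089.52 × 100 = 159.220.

159.22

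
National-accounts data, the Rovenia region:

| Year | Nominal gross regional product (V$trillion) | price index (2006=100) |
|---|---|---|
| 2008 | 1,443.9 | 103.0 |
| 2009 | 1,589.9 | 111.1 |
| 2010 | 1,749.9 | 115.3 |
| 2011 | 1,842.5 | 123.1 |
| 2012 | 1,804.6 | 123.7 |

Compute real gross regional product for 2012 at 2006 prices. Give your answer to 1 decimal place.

Real gross regional product 2012 = 1804.6 / 1.237 = 1458.85.

V$1,458.9 trillion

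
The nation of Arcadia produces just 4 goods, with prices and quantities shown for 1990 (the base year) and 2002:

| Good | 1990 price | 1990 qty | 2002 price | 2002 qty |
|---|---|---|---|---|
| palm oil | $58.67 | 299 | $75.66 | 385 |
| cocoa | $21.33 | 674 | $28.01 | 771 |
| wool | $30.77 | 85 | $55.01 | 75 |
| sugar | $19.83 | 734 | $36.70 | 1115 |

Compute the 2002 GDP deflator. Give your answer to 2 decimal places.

Nominal GDP 2002 = 75.66·385 + 28.01·771 + 55.01·75 + 36.70·1115 = 95771.06.
Real GDP 2002 (at 1990 prices) = 58.67·385 + 21.33·771 + 30.77·75 + 19.83·1115 = 63451.58.
Deflator = Nominal/Real × 100 = 95771.06/63451.58 × 100 = 150.936.

150.94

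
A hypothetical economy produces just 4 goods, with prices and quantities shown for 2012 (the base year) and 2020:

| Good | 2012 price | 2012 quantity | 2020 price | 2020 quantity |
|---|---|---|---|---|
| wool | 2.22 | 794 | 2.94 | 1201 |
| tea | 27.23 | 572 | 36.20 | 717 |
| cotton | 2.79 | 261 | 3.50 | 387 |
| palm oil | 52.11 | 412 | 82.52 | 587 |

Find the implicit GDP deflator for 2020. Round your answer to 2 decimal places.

Nominal GDP 2020 = 2.94·1201 + 36.20·717 + 3.50·387 + 82.52·587 = 79280.08.
Real GDP 2020 (at 2012 prices) = 2.22·1201 + 27.23·717 + 2.79·387 + 52.11·587 = 53858.43.
Deflator = Nominal/Real × 100 = 79280.08/53858.43 × 100 = 147.201.

147.20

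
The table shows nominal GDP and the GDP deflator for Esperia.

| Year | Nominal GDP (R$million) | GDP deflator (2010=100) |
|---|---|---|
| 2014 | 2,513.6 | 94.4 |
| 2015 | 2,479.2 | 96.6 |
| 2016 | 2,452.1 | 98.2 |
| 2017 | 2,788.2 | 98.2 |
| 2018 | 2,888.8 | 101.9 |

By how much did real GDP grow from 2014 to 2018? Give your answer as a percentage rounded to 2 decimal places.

6.47%

Real GDP 2014 = 2513.6/0.944 = 2662.71.
Real GDP 2018 = 2888.8/1.019 = 2834.94.
Change = 2834.94/2662.71 − 1 = 0.0647.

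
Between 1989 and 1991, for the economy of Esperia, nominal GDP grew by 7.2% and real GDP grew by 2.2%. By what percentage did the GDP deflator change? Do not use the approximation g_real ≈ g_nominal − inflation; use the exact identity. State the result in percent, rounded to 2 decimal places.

4.89%

(1 + g_nom) = (1 + g_real)(1 + π), so π = 1.0720 / 1.0220 − 1 = 0.04892.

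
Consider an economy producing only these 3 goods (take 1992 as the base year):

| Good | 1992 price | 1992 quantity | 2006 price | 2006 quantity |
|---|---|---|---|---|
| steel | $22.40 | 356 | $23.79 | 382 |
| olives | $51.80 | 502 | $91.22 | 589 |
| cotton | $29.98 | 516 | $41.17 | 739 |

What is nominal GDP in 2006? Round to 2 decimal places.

$93240.99

Nominal GDP 2006 = Σ (p_2006 × q_2006) = 23.79·382 + 91.22·589 + 41.17·739 = 93240.99.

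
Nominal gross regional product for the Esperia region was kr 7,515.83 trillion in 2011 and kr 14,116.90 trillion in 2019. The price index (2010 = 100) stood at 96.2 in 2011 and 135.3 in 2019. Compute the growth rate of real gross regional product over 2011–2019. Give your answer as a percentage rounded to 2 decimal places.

Real gross regional product 2011 = 7515.83 / 0.962 = 7812.71.
Real gross regional product 2019 = 14116.90 / 1.353 = 10433.78.
Real growth = 10433.78 / 7812.71 − 1 = 0.3355.

33.55%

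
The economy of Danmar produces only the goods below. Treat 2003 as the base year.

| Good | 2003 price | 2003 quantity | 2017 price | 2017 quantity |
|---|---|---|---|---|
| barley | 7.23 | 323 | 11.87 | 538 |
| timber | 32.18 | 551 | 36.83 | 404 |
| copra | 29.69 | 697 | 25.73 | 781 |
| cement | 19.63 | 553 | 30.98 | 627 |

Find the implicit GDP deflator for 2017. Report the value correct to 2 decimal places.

Nominal GDP 2017 = 11.87·538 + 36.83·404 + 25.73·781 + 30.98·627 = 60784.97.
Real GDP 2017 (at 2003 prices) = 7.23·538 + 32.18·404 + 29.69·781 + 19.63·627 = 52386.36.
Deflator = Nominal/Real × 100 = 60784.97/52386.36 × 100 = 116.032.

116.03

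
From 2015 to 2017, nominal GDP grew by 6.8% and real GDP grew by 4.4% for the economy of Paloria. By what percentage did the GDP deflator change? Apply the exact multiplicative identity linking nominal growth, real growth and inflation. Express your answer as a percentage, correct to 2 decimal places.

(1 + g_nom) = (1 + g_real)(1 + π), so π = 1.0680 / 1.0440 − 1 = 0.02299.

2.30%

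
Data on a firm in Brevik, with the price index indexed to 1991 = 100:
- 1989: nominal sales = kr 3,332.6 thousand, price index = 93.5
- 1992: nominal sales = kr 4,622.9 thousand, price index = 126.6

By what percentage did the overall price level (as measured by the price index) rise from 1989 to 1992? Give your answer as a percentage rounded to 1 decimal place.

Price-level change = 126.6 / 93.5 − 1 = 0.3540.

35.4%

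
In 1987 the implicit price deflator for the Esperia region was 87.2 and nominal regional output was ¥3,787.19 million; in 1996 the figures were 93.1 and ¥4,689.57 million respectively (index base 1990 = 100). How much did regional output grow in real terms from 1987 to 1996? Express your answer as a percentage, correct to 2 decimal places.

15.98%

Deflate each year: 1987 → 3787.19/0.872 = 4343.11; 1996 → 4689.57/0.931 = 5037.13.
So real regional output changed by 5037.13/4343.11 − 1 = 0.1598, i.e. 15.98%.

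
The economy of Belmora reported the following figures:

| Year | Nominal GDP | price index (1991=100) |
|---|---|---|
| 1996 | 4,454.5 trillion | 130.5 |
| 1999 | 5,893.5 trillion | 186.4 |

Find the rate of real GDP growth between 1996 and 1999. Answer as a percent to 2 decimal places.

-7.37%

Real GDP 1996 = 4454.5 / 1.305 = 3413.41.
Real GDP 1999 = 5893.5 / 1.864 = 3161.75.
Real growth = 3161.75 / 3413.41 − 1 = -0.0737.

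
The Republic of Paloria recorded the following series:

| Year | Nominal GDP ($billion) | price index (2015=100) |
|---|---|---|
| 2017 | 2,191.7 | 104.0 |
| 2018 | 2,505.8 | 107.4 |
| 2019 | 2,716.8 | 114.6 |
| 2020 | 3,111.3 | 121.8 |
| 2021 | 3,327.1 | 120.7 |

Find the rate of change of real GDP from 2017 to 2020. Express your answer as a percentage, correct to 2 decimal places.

Real GDP 2017 = 2191.7/1.040 = 2107.40.
Real GDP 2020 = 3111.3/1.218 = 2554.43.
Change = 2554.43/2107.40 − 1 = 0.2121.

21.21%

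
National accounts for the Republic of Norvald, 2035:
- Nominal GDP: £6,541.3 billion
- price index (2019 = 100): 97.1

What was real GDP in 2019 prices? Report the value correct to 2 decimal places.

£6,736.66 billion

Real GDP = Nominal / (price index/100) = 6541.3 / 0.971 = 6736.66.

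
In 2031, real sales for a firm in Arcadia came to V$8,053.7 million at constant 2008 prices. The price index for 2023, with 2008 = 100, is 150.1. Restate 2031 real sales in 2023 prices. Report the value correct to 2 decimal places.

V$12,088.60 million

Real sales in 2023 prices = Real sales in 2008 prices × (P_2023/P_2008) = 8053.7 × 1.501 = 12088.60.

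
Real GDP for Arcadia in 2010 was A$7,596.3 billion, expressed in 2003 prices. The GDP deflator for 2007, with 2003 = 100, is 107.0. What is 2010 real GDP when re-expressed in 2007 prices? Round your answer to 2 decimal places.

Real GDP in 2007 prices = Real GDP in 2003 prices × (P_2007/P_2003) = 7596.3 × 1.070 = 8128.04.

A$8,128.04 billion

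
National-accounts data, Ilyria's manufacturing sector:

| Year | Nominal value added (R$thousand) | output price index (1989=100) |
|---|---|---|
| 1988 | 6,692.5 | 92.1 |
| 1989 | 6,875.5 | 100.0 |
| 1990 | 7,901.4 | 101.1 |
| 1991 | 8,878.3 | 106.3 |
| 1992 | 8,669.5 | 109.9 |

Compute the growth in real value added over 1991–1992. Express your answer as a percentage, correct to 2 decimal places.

Real value added 1991 = 8878.3/1.063 = 8352.12.
Real value added 1992 = 8669.5/1.099 = 7888.54.
Change = 7888.54/8352.12 − 1 = -0.0555.

-5.55%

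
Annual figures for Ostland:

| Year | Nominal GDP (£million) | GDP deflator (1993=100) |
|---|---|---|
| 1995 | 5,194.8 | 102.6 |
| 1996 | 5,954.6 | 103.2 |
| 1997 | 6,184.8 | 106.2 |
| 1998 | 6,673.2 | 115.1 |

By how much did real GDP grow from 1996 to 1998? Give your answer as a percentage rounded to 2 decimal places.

Real GDP 1996 = 5954.6/1.032 = 5769.96.
Real GDP 1998 = 6673.2/1.151 = 5797.74.
Change = 5797.74/5769.96 − 1 = 0.0048.

0.48%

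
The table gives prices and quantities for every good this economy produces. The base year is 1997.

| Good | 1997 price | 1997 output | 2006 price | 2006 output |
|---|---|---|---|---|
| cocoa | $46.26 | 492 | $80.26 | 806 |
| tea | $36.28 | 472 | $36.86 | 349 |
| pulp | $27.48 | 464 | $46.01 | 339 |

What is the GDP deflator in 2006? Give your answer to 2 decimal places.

Nominal GDP 2006 = 80.26·806 + 36.86·349 + 46.01·339 = 93151.09.
Real GDP 2006 (at 1997 prices) = 46.26·806 + 36.28·349 + 27.48·339 = 59263.00.
Deflator = Nominal/Real × 100 = 93151.09/59263.00 × 100 = 157.183.

157.18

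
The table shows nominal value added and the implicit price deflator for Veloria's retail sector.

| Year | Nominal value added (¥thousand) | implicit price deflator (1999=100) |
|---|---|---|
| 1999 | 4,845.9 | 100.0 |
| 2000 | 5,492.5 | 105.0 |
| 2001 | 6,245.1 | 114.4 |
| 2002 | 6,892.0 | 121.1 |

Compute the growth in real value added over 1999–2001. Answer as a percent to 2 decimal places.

12.65%

Real value added 1999 = 4845.9/1.000 = 4845.90.
Real value added 2001 = 6245.1/1.144 = 5459.00.
Change = 5459.00/4845.90 − 1 = 0.1265.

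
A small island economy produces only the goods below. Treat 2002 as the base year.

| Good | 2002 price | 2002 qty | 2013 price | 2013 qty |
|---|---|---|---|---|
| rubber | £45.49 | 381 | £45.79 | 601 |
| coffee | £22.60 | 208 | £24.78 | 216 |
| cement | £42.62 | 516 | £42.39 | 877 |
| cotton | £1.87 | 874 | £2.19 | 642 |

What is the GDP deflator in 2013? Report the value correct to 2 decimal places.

Nominal GDP 2013 = 45.79·601 + 24.78·216 + 42.39·877 + 2.19·642 = 71454.28.
Real GDP 2013 (at 2002 prices) = 45.49·601 + 22.60·216 + 42.62·877 + 1.87·642 = 70799.37.
Deflator = Nominal/Real × 100 = 71454.28/70799.37 × 100 = 100.925.

100.93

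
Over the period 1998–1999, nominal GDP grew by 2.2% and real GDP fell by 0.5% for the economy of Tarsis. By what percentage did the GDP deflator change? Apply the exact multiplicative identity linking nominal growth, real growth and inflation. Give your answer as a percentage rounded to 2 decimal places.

2.71%

(1 + g_nom) = (1 + g_real)(1 + π), so π = 1.0220 / 0.9950 − 1 = 0.02714.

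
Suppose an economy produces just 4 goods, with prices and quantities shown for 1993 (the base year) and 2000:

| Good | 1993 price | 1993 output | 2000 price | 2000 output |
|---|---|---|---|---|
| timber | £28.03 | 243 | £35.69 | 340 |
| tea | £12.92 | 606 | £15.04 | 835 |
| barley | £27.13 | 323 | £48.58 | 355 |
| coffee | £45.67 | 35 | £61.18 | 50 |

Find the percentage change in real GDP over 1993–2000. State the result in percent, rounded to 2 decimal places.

Real GDP 1993 = Nominal GDP 1993 = 28.03·243 + 12.92·606 + 27.13·323 + 45.67·35 = 25002.25.
Real GDP 2000 (at 1993 prices) = 28.03·340 + 12.92·835 + 27.13·355 + 45.67·50 = 32233.05.
Real growth = 32233.05/25002.25 − 1 = 0.2892.

28.92%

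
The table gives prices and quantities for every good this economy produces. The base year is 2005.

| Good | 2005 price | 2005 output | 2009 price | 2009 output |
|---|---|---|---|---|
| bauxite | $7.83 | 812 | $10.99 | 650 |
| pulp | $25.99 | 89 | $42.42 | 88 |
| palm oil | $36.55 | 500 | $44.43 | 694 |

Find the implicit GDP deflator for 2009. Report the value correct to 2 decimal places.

127.39

Nominal GDP 2009 = 10.99·650 + 42.42·88 + 44.43·694 = 41710.88.
Real GDP 2009 (at 2005 prices) = 7.83·650 + 25.99·88 + 36.55·694 = 32742.32.
Deflator = Nominal/Real × 100 = 41710.88/32742.32 × 100 = 127.391.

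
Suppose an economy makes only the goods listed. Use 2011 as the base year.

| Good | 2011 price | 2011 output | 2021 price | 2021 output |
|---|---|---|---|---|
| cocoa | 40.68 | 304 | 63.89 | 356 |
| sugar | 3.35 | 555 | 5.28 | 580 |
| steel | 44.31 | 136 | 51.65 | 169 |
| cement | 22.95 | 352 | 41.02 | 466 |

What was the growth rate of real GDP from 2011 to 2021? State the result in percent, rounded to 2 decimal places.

22.16%

Real GDP 2011 = Nominal GDP 2011 = 40.68·304 + 3.35·555 + 44.31·136 + 22.95·352 = 28330.53.
Real GDP 2021 (at 2011 prices) = 40.68·356 + 3.35·580 + 44.31·169 + 22.95·466 = 34608.17.
Real growth = 34608.17/28330.53 − 1 = 0.2216.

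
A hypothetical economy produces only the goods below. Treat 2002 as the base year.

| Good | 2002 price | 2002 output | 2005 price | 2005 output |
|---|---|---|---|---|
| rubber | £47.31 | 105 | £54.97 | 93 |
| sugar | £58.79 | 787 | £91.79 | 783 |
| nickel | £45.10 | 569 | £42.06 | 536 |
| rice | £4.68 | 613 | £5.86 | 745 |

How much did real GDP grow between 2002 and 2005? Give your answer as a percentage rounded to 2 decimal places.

-2.10%

Real GDP 2002 = Nominal GDP 2002 = 47.31·105 + 58.79·787 + 45.10·569 + 4.68·613 = 79766.02.
Real GDP 2005 (at 2002 prices) = 47.31·93 + 58.79·783 + 45.10·536 + 4.68·745 = 78092.60.
Real growth = 78092.60/79766.02 − 1 = -0.0210.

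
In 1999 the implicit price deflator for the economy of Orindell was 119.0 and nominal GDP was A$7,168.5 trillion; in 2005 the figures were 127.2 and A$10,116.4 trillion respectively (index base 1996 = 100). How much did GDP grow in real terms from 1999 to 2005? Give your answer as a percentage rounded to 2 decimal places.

32.03%

Real GDP 1999 = 7168.5 / 1.190 = 6023.95.
Real GDP 2005 = 10116.4 / 1.272 = 7953.14.
Real growth = 7953.14 / 6023.95 − 1 = 0.3203.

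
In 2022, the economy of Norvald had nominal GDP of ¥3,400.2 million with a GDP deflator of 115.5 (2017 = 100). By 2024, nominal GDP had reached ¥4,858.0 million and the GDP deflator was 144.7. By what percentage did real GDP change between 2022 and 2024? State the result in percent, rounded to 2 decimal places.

Real GDP 2022 = 3400.2 / 1.155 = 2943.90.
Real GDP 2024 = 4858.0 / 1.447 = 3357.29.
Real growth = 3357.29 / 2943.90 − 1 = 0.1404.

14.04%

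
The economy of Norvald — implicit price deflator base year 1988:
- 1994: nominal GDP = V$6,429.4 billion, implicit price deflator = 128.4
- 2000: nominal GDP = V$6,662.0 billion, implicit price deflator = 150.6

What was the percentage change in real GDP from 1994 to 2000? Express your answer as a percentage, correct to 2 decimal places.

Real GDP 1994 = 6429.4 / 1.284 = 5007.32.
Real GDP 2000 = 6662.0 / 1.506 = 4423.64.
Real growth = 4423.64 / 5007.32 − 1 = -0.1166.

-11.66%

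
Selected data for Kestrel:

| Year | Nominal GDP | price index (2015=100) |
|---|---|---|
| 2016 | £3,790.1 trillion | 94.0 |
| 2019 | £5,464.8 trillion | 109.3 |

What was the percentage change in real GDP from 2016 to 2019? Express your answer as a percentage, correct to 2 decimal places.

Deflate each year: 2016 → 3790.1/0.940 = 4032.02; 2019 → 5464.8/1.093 = 4999.82.
So real GDP changed by 4999.82/4032.02 − 1 = 0.2400, i.e. 24.00%.

24.00%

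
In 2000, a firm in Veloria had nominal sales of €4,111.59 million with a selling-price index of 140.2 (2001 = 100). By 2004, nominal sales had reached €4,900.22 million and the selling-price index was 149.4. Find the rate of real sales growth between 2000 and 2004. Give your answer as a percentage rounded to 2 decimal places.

Deflate each year: 2000 → 4111.59/1.402 = 2932.66; 2004 → 4900.22/1.494 = 3279.93.
So real sales changed by 3279.93/2932.66 − 1 = 0.1184, i.e. 11.84%.

11.84%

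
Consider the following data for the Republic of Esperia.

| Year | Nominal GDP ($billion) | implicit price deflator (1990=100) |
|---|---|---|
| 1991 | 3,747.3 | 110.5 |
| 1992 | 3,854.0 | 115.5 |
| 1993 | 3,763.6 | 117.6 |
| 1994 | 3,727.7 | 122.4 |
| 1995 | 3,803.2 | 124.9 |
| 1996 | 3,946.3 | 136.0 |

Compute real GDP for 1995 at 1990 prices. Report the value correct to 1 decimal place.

$3,045.0 billion

Real GDP 1995 = 3803.2 / 1.249 = 3045.00.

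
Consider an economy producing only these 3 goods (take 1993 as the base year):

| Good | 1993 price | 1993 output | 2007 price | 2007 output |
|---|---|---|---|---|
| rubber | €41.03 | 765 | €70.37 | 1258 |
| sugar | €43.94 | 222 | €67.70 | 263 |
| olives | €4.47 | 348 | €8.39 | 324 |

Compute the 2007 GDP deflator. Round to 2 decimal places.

168.75

Nominal GDP 2007 = 70.37·1258 + 67.70·263 + 8.39·324 = 109048.92.
Real GDP 2007 (at 1993 prices) = 41.03·1258 + 43.94·263 + 4.47·324 = 64620.24.
Deflator = Nominal/Real × 100 = 109048.92/64620.24 × 100 = 168.754.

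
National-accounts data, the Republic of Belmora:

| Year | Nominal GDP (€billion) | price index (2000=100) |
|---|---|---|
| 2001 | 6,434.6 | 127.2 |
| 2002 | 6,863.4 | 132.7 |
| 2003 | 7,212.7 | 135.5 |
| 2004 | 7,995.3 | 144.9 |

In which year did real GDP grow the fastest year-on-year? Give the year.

2004

2002: real = 6863.4/1.327 = 5172.12; growth vs 2001 (5058.65) = 2.24%.
2003: real = 7212.7/1.355 = 5323.03; growth vs 2002 (5172.12) = 2.92%.
2004: real = 7995.3/1.449 = 5517.81; growth vs 2003 (5323.03) = 3.66%.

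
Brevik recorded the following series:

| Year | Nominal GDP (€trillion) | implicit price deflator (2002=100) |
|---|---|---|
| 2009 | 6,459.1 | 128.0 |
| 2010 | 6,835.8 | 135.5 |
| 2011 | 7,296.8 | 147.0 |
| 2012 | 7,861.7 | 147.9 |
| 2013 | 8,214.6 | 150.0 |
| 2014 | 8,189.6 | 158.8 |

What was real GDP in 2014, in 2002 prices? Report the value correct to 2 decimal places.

€5,157.18 trillion

Real GDP 2014 = 8189.6 / 1.588 = 5157.18.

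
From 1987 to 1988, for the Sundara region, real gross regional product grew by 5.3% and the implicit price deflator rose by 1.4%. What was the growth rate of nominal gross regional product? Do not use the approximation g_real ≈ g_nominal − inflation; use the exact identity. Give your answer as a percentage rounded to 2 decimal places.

6.77%

(1 + g_nom) = (1 + g_real)(1 + π) = 1.0530 × 1.0140 = 1.06774.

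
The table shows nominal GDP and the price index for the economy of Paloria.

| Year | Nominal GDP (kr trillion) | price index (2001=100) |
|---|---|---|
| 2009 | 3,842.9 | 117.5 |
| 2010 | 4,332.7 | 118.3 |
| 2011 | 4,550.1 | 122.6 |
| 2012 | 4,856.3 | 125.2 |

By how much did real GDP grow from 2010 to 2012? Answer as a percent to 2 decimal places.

Real GDP 2010 = 4332.7/1.183 = 3662.47.
Real GDP 2012 = 4856.3/1.252 = 3878.83.
Change = 3878.83/3662.47 − 1 = 0.0591.

5.91%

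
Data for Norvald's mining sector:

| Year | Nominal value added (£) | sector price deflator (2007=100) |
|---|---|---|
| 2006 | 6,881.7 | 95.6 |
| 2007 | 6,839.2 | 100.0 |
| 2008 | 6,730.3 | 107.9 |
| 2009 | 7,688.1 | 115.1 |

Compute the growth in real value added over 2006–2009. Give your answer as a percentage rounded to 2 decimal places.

Real value added 2006 = 6881.7/0.956 = 7198.43.
Real value added 2009 = 7688.1/1.151 = 6679.50.
Change = 6679.50/7198.43 − 1 = -0.0721.

-7.21%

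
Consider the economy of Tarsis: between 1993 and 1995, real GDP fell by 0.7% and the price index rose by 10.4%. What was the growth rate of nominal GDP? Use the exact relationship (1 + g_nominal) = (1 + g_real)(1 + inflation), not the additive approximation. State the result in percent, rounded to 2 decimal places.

(1 + g_nom) = (1 + g_real)(1 + π) = 0.9930 × 1.1040 = 1.09627.

9.63%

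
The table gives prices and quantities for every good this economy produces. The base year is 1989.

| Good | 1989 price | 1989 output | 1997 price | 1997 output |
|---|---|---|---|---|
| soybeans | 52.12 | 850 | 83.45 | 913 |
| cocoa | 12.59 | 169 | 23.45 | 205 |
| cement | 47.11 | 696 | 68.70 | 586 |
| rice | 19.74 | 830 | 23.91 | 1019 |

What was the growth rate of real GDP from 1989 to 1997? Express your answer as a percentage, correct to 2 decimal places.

2.39%

Real GDP 1989 = Nominal GDP 1989 = 52.12·850 + 12.59·169 + 47.11·696 + 19.74·830 = 95602.47.
Real GDP 1997 (at 1989 prices) = 52.12·913 + 12.59·205 + 47.11·586 + 19.74·1019 = 97888.03.
Real growth = 97888.03/95602.47 − 1 = 0.0239.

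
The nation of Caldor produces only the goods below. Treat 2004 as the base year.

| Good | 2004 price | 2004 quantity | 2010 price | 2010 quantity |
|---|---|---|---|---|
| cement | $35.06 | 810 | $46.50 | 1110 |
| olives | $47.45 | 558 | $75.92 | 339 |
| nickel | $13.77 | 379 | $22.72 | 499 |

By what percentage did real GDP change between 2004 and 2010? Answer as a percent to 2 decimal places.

2.96%

Real GDP 2004 = Nominal GDP 2004 = 35.06·810 + 47.45·558 + 13.77·379 = 60094.53.
Real GDP 2010 (at 2004 prices) = 35.06·1110 + 47.45·339 + 13.77·499 = 61873.38.
Real growth = 61873.38/60094.53 − 1 = 0.0296.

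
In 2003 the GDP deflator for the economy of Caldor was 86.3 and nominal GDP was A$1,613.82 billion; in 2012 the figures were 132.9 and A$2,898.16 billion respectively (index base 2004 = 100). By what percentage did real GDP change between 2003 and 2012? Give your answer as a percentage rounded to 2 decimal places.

16.61%

Real GDP 2003 = 1613.82 / 0.863 = 1870.01.
Real GDP 2012 = 2898.16 / 1.329 = 2180.71.
Real growth = 2180.71 / 1870.01 − 1 = 0.1661.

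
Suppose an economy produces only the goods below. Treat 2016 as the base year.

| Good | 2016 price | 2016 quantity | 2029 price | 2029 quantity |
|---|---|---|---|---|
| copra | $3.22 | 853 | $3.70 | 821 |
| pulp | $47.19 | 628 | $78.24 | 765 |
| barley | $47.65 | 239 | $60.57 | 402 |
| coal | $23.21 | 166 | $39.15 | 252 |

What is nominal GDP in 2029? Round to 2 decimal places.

Nominal GDP 2029 = Σ (p_2029 × q_2029) = 3.70·821 + 78.24·765 + 60.57·402 + 39.15·252 = 97106.24.

$97106.24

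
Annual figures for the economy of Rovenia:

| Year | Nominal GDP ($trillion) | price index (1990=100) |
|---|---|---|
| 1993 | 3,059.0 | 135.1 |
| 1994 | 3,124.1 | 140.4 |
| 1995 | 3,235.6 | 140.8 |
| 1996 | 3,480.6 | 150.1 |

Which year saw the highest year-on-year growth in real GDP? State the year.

1995

1994: real = 3124.1/1.404 = 2225.14; growth vs 1993 (2264.25) = -1.73%.
1995: real = 3235.6/1.408 = 2298.01; growth vs 1994 (2225.14) = 3.27%.
1996: real = 3480.6/1.501 = 2318.85; growth vs 1995 (2298.01) = 0.91%.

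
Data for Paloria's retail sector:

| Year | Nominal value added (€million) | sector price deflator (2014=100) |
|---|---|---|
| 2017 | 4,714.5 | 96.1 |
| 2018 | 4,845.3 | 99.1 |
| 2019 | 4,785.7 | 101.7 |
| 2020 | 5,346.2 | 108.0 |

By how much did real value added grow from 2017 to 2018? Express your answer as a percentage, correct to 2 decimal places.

-0.34%

Real value added 2017 = 4714.5/0.961 = 4905.83.
Real value added 2018 = 4845.3/0.991 = 4889.30.
Change = 4889.30/4905.83 − 1 = -0.0034.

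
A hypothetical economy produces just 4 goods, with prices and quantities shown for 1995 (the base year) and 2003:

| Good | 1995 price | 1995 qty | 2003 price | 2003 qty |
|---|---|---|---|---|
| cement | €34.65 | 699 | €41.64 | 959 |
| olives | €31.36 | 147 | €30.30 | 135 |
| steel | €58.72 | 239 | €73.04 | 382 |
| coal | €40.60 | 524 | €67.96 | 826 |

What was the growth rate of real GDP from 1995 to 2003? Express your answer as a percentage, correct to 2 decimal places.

45.67%

Real GDP 1995 = Nominal GDP 1995 = 34.65·699 + 31.36·147 + 58.72·239 + 40.60·524 = 64138.75.
Real GDP 2003 (at 1995 prices) = 34.65·959 + 31.36·135 + 58.72·382 + 40.60·826 = 93429.59.
Real growth = 93429.59/64138.75 − 1 = 0.4567.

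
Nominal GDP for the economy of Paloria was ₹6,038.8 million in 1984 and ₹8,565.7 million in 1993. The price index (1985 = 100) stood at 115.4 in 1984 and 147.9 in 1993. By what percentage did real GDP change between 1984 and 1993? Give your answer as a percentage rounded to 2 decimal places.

Real GDP 1984 = 6038.8 / 1.154 = 5232.93.
Real GDP 1993 = 8565.7 / 1.479 = 5791.55.
Real growth = 5791.55 / 5232.93 − 1 = 0.1068.

10.68%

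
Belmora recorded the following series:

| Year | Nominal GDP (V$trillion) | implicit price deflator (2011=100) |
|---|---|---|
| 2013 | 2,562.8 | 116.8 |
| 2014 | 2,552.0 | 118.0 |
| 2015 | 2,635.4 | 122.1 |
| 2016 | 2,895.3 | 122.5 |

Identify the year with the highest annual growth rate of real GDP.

2014: real = 2552.0/1.180 = 2162.71; growth vs 2013 (2194.18) = -1.43%.
2015: real = 2635.4/1.221 = 2158.39; growth vs 2014 (2162.71) = -0.20%.
2016: real = 2895.3/1.225 = 2363.51; growth vs 2015 (2158.39) = 9.50%.

2016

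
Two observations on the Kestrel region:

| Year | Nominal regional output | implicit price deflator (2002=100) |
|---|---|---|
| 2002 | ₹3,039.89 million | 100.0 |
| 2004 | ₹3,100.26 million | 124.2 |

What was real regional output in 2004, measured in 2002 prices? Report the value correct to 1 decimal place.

₹2,496.2 million

Real regional output = Nominal / (implicit price deflator/100) = 3100.26 / 1.242 = 2496.18.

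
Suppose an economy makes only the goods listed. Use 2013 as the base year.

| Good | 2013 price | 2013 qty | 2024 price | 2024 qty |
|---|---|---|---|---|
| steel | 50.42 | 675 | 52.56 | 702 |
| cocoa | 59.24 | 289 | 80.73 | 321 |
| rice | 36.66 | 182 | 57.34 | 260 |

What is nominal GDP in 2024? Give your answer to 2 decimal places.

77719.85

Nominal GDP 2024 = Σ (p_2024 × q_2024) = 52.56·702 + 80.73·321 + 57.34·260 = 77719.85.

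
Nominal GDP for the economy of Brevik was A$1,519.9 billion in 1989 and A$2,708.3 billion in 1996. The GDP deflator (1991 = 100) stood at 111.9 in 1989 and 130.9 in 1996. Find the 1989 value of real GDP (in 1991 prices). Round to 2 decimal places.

A$1,358.27 billion

Real GDP = Nominal / (GDP deflator/100) = 1519.9 / 1.119 = 1358.27.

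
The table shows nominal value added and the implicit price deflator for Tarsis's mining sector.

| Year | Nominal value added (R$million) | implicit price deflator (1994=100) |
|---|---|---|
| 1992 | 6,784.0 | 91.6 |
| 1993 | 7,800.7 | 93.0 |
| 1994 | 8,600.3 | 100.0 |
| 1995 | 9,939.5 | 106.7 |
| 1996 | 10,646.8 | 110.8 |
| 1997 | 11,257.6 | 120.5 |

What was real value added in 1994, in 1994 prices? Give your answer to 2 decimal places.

Real value added 1994 = 8600.3 / 1.000 = 8600.30.

R$8,600.30 million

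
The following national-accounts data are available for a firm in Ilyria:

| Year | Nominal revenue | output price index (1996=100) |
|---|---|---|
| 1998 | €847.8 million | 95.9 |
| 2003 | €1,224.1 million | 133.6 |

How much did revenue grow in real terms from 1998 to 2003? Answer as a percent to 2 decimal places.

3.64%

Deflate each year: 1998 → 847.8/0.959 = 884.05; 2003 → 1224.1/1.336 = 916.24.
So real revenue changed by 916.24/884.05 − 1 = 0.0364, i.e. 3.64%.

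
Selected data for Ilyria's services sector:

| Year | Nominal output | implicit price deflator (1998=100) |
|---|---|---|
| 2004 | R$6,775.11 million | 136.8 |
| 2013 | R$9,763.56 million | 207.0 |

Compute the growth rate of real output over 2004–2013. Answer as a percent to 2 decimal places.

Real output 2004 = 6775.11 / 1.368 = 4952.57.
Real output 2013 = 9763.56 / 2.070 = 4716.70.
Real growth = 4716.70 / 4952.57 − 1 = -0.0476.

-4.76%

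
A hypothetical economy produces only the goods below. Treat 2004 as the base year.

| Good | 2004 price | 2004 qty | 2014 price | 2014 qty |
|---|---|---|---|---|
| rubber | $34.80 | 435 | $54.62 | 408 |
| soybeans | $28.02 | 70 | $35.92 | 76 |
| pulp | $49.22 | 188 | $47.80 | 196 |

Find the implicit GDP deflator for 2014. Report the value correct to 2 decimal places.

Nominal GDP 2014 = 54.62·408 + 35.92·76 + 47.80·196 = 34383.68.
Real GDP 2014 (at 2004 prices) = 34.80·408 + 28.02·76 + 49.22·196 = 25975.04.
Deflator = Nominal/Real × 100 = 34383.68/25975.04 × 100 = 132.372.

132.37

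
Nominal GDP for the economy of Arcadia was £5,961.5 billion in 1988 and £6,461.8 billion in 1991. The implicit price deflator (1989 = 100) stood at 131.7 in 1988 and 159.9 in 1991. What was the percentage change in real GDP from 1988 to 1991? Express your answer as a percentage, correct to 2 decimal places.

Real GDP 1988 = 5961.5 / 1.317 = 4526.58.
Real GDP 1991 = 6461.8 / 1.599 = 4041.15.
Real growth = 4041.15 / 4526.58 − 1 = -0.1072.

-10.72%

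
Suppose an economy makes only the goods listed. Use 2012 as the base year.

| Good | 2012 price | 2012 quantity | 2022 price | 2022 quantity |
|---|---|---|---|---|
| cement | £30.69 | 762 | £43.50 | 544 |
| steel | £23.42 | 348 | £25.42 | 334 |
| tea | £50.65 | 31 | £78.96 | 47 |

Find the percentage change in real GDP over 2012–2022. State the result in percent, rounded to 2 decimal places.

-18.75%

Real GDP 2012 = Nominal GDP 2012 = 30.69·762 + 23.42·348 + 50.65·31 = 33106.09.
Real GDP 2022 (at 2012 prices) = 30.69·544 + 23.42·334 + 50.65·47 = 26898.19.
Real growth = 26898.19/33106.09 − 1 = -0.1875.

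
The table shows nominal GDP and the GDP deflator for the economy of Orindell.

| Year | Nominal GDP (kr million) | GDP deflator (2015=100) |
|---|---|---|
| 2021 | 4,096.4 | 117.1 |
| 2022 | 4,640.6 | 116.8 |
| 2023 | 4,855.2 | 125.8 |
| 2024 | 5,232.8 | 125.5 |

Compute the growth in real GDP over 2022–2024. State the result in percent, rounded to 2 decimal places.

Real GDP 2022 = 4640.6/1.168 = 3973.12.
Real GDP 2024 = 5232.8/1.255 = 4169.56.
Change = 4169.56/3973.12 − 1 = 0.0494.

4.94%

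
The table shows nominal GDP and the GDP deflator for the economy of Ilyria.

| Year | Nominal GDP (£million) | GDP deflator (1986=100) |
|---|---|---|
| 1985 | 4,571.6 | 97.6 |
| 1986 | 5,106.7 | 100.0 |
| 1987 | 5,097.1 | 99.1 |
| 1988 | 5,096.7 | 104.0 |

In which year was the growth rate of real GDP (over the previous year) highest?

1986: real = 5106.7/1.000 = 5106.70; growth vs 1985 (4684.02) = 9.02%.
1987: real = 5097.1/0.991 = 5143.39; growth vs 1986 (5106.70) = 0.72%.
1988: real = 5096.7/1.040 = 4900.67; growth vs 1987 (5143.39) = -4.72%.

1986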